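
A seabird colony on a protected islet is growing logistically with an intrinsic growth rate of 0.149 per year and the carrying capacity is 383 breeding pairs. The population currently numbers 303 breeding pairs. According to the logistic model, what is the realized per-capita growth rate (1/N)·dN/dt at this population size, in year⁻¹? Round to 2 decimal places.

0.03 per year

(1/N)·dN/dt = r(1 − N/K) = 0.149 × (1 − 303/383).
= 0.149 × 0.20888 = 0.031123.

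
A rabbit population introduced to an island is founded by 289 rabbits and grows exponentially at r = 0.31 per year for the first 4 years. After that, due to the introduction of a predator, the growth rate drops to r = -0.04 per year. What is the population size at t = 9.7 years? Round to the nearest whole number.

795 rabbits

Phase 1: N(4) = 289·e^(0.31×4) = 289·e^1.24 = 998.672.
Phase 2 runs for 9.7 − 4 = 5.7 years at r = -0.04.
N(9.7) = 998.672·e^(-0.04×5.7) = 998.672·e^-0.228 = 795.067.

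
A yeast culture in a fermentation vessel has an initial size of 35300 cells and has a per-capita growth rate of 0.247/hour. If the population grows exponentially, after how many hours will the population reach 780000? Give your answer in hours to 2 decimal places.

Set N₀·e^(rt) = 780000: e^(0.247·t) = 780000/35300 = 22.096.
0.247·t = ln(22.096) = 3.0954, so t = 3.0954/0.247 = 12.532.

12.53 hours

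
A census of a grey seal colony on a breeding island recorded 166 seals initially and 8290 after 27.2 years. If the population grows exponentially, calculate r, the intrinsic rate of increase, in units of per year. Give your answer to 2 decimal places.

From N(t) = N₀·e^(rt): e^(r·27.2) = 8290/166 = 49.94.
r·27.2 = ln(49.94) = 3.9108, so r = 3.9108/27.2 = 0.14378.

0.14 per year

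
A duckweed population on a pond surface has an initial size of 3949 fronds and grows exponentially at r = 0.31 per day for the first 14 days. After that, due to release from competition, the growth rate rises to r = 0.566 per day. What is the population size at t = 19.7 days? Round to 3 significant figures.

7630000 fronds

Phase 1: N(14) = 3949·e^(0.31×14) = 3949·e^4.34 = 302918.
Phase 2 runs for 19.7 − 14 = 5.7 days at r = 0.566.
N(19.7) = 302918·e^(0.566×5.7) = 302918·e^3.226 = 7.628621×10^6.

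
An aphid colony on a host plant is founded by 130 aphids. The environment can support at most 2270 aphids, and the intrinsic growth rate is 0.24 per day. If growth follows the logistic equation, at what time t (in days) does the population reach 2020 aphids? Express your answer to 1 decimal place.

20.4 days

A = (K − N₀)/N₀ = (2270 − 130)/130 = 16.462.
Solve 2270/(1 + 16.462·e^(−0.24t)) = 2020: 1 + 16.462·e^(−0.24t) = 1.1238, so e^(−0.24t) = 0.00751828.
−0.24·t = ln(0.00751828) = -4.8904, so t = 4.8904/0.24 = 20.377.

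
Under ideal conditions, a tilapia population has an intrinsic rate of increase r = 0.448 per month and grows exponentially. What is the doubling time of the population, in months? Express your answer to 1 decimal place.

1.5 months

Doubling time t_d = ln(2)/r = 0.6931/0.448 = 1.5472.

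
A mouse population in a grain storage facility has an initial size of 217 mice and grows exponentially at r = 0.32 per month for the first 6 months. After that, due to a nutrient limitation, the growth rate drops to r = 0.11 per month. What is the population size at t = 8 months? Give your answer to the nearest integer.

1844 mice

Phase 1: N(6) = 217·e^(0.32×6) = 217·e^1.92 = 1480.15.
Phase 2 runs for 8 − 6 = 2 months at r = 0.11.
N(8) = 1480.15·e^(0.11×2) = 1480.15·e^0.22 = 1844.38.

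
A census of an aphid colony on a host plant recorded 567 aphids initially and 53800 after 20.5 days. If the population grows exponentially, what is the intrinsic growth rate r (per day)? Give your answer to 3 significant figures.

0.222 per day

From N(t) = N₀·e^(rt): e^(r·20.5) = 53800/567 = 94.885.
r·20.5 = ln(94.885) = 4.5527, so r = 4.5527/20.5 = 0.22208.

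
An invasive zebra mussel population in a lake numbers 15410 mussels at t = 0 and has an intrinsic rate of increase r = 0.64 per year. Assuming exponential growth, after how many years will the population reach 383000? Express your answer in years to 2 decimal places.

5.02 years

Set N₀·e^(rt) = 383000: e^(0.64·t) = 383000/15410 = 24.854.
0.64·t = ln(24.854) = 3.213, so t = 3.213/0.64 = 5.0203.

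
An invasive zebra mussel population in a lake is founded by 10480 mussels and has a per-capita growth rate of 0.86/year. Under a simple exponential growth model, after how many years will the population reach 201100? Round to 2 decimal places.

3.44 years

Set N₀·e^(rt) = 201100: e^(0.86·t) = 201100/10480 = 19.189.
0.86·t = ln(19.189) = 2.9543, so t = 2.9543/0.86 = 3.4353.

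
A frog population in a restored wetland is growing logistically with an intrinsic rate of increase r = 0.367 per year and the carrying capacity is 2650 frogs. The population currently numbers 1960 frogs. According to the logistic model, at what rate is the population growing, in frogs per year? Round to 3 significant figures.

dN/dt = rN(1 − N/K) = 0.367 × 1960 × (1 − 1960/2650).
1 − 1960/2650 = 0.26038; dN/dt = 0.367 × 1960 × 0.26038 = 187.29.

187 frogs per year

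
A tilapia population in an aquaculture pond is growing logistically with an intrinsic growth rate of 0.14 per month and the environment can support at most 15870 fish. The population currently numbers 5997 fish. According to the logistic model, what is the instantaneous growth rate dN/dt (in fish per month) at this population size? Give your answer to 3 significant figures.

dN/dt = rN(1 − N/K) = 0.14 × 5997 × (1 − 5997/15870).
1 − 5997/15870 = 0.62212; dN/dt = 0.14 × 5997 × 0.62212 = 522.32.

522 fish per month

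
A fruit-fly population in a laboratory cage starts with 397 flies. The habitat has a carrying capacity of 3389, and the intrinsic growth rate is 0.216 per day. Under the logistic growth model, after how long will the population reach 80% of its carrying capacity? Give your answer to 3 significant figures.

15.8 days

A = (K − N₀)/N₀ = (3389 − 397)/397 = 7.5365.
Solve 3389/(1 + 7.5365·e^(−0.216t)) = 2711.2: 1 + 7.5365·e^(−0.216t) = 1.25, so e^(−0.216t) = 0.0331718.
−0.216·t = ln(0.0331718) = -3.4061, so t = 3.4061/0.216 = 15.769.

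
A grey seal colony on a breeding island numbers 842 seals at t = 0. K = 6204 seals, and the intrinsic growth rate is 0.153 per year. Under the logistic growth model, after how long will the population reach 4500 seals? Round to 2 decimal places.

18.45 years

A = (K − N₀)/N₀ = (6204 − 842)/842 = 6.3682.
Solve 6204/(1 + 6.3682·e^(−0.153t)) = 4500: 1 + 6.3682·e^(−0.153t) = 1.3787, so e^(−0.153t) = 0.0594624.
−0.153·t = ln(0.0594624) = -2.8224, so t = 2.8224/0.153 = 18.447.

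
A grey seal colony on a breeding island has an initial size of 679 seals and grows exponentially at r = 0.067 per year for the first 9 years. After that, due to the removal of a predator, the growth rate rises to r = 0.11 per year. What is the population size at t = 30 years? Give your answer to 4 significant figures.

Phase 1: N(9) = 679·e^(0.067×9) = 679·e^0.603 = 1240.94.
Phase 2 runs for 30 − 9 = 21 years at r = 0.11.
N(30) = 1240.94·e^(0.11×21) = 1240.94·e^2.31 = 12501.7.

12500 seals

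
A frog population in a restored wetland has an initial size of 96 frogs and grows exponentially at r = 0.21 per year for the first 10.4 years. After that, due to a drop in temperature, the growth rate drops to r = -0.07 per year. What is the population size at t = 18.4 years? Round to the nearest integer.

Phase 1: N(10.4) = 96·e^(0.21×10.4) = 96·e^2.184 = 852.649.
Phase 2 runs for 18.4 − 10.4 = 8 years at r = -0.07.
N(18.4) = 852.649·e^(-0.07×8) = 852.649·e^-0.56 = 487.041.

487 frogs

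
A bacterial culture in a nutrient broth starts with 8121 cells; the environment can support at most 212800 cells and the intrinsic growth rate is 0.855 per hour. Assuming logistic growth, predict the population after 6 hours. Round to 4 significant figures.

185200 cells

A = (K − N₀)/N₀ = (212800 − 8121)/8121 = 25.204.
N(t) = K/(1 + A·e^(−rt)) = 212800/(1 + 25.204×e^(−0.855×6)).
e^(−5.13) = 0.0059166; denominator = 1 + 25.204×0.0059166 = 1.1491.
N = 212800/1.1491 = 185185.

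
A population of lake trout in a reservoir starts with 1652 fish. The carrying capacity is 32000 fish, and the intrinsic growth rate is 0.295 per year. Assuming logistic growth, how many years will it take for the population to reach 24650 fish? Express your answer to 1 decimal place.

A = (K − N₀)/N₀ = (32000 − 1652)/1652 = 18.37.
Solve 32000/(1 + 18.37·e^(−0.295t)) = 24650: 1 + 18.37·e^(−0.295t) = 1.2982, so e^(−0.295t) = 0.0162312.
−0.295·t = ln(0.0162312) = -4.1208, so t = 4.1208/0.295 = 13.969.

14.0 years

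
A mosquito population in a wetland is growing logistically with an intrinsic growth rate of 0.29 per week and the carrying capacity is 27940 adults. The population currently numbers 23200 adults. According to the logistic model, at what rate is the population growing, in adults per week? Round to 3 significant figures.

dN/dt = rN(1 − N/K) = 0.29 × 23200 × (1 − 23200/27940).
1 − 23200/27940 = 0.16965; dN/dt = 0.29 × 23200 × 0.16965 = 1141.4.

1140 adults per week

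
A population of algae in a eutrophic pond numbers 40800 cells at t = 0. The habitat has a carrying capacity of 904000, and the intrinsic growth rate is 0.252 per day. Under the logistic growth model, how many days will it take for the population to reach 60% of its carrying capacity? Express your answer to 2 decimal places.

A = (K − N₀)/N₀ = (904000 − 40800)/40800 = 21.157.
Solve 904000/(1 + 21.157·e^(−0.252t)) = 542400: 1 + 21.157·e^(−0.252t) = 1.6667, so e^(−0.252t) = 0.0315107.
−0.252·t = ln(0.0315107) = -3.4574, so t = 3.4574/0.252 = 13.72.

13.72 days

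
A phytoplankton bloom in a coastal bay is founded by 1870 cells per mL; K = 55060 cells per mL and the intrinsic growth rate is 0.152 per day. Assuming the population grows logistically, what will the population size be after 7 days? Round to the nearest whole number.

A = (K − N₀)/N₀ = (55060 − 1870)/1870 = 28.444.
N(t) = K/(1 + A·e^(−rt)) = 55060/(1 + 28.444×e^(−0.152×7)).
e^(−1.064) = 0.34507; denominator = 1 + 28.444×0.34507 = 10.815.
N = 55060/10.815 = 5090.98.

5091 cells per mL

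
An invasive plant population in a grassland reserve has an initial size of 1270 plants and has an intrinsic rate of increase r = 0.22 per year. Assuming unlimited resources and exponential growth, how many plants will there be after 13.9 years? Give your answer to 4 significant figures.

N(t) = N₀·e^(rt) = 1270 × e^(0.22×13.9) = 1270 × e^3.058.
e^3.058 ≈ 21.285, so N ≈ 1270 × 21.285 = 27031.9.

27030 plants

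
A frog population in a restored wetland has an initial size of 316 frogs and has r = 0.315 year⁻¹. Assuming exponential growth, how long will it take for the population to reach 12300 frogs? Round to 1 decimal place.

Set N₀·e^(rt) = 12300: e^(0.315·t) = 12300/316 = 38.924.
0.315·t = ln(38.924) = 3.6616, so t = 3.6616/0.315 = 11.624.

11.6 years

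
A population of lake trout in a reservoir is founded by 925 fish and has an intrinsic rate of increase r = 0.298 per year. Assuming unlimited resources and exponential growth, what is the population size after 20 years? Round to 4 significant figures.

N(t) = N₀·e^(rt) = 925 × e^(0.298×20) = 925 × e^5.96.
e^5.96 ≈ 387.61, so N ≈ 925 × 387.61 = 358539.

358500 fish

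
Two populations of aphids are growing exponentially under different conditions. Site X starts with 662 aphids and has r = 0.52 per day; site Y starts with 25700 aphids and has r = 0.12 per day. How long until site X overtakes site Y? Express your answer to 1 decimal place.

Set 662·e^(0.52t) = 25700·e^(0.12t).
e^((0.52 − 0.12)t) = 25700/662 → e^(0.4·t) = 38.822.
0.4·t = ln(38.822) = 3.659, so t = 3.659/0.4 = 9.1475.

9.1 days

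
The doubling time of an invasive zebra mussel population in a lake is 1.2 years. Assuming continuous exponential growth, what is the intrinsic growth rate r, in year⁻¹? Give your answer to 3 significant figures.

r = ln(2)/t_d = 0.6931/1.2 = 0.57762.

0.578 per year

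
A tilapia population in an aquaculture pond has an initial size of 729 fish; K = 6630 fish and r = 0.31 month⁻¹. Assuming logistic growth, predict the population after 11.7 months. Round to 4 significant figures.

A = (K − N₀)/N₀ = (6630 − 729)/729 = 8.0947.
N(t) = K/(1 + A·e^(−rt)) = 6630/(1 + 8.0947×e^(−0.31×11.7)).
e^(−3.627) = 0.026596; denominator = 1 + 8.0947×0.026596 = 1.2153.
N = 6630/1.2153 = 5455.51.

5456 fish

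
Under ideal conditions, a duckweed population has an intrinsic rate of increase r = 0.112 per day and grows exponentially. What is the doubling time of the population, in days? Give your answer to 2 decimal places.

6.19 days

Doubling time t_d = ln(2)/r = 0.6931/0.112 = 6.1888.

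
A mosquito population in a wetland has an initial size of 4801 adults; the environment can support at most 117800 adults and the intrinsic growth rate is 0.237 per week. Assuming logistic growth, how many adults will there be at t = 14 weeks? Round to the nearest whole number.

63586 adults

A = (K − N₀)/N₀ = (117800 − 4801)/4801 = 23.537.
N(t) = K/(1 + A·e^(−rt)) = 117800/(1 + 23.537×e^(−0.237×14)).
e^(−3.318) = 0.036225; denominator = 1 + 23.537×0.036225 = 1.8526.
N = 117800/1.8526 = 63585.7.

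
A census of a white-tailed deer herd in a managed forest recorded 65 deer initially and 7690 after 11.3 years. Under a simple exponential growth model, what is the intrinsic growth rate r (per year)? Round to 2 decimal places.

From N(t) = N₀·e^(rt): e^(r·11.3) = 7690/65 = 118.31.
r·11.3 = ln(118.31) = 4.7733, so r = 4.7733/11.3 = 0.42241.

0.42 per year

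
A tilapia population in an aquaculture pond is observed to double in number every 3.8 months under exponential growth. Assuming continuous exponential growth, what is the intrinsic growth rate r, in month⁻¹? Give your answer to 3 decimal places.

0.182 per month

r = ln(2)/t_d = 0.6931/3.8 = 0.18241.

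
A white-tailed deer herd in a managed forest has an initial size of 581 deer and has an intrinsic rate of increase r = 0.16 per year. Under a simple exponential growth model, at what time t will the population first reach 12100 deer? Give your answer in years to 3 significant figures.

19.0 years

Set N₀·e^(rt) = 12100: e^(0.16·t) = 12100/581 = 20.826.
0.16·t = ln(20.826) = 3.0362, so t = 3.0362/0.16 = 18.976.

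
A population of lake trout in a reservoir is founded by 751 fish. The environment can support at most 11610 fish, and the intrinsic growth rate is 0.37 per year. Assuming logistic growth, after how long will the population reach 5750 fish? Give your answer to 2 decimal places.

7.17 years

A = (K − N₀)/N₀ = (11610 − 751)/751 = 14.459.
Solve 11610/(1 + 14.459·e^(−0.37t)) = 5750: 1 + 14.459·e^(−0.37t) = 2.0191, so e^(−0.37t) = 0.0704823.
−0.37·t = ln(0.0704823) = -2.6524, so t = 2.6524/0.37 = 7.1686.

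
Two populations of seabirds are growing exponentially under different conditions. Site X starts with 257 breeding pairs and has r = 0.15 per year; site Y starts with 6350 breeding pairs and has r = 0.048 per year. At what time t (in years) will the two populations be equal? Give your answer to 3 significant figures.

31.4 years

Set 257·e^(0.15t) = 6350·e^(0.048t).
e^((0.15 − 0.048)t) = 6350/257 → e^(0.102·t) = 24.708.
0.102·t = ln(24.708) = 3.2071, so t = 3.2071/0.102 = 31.442.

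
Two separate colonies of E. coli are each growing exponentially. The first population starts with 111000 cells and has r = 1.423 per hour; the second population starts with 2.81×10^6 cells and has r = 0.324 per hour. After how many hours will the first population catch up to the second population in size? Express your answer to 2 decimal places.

Set 111000·e^(1.423t) = 2.81×10^6·e^(0.324t).
e^((1.423 − 0.324)t) = 2.81×10^6/111000 → e^(1.099·t) = 25.315.
1.099·t = ln(25.315) = 3.2314, so t = 3.2314/1.099 = 2.9403.

2.94 hours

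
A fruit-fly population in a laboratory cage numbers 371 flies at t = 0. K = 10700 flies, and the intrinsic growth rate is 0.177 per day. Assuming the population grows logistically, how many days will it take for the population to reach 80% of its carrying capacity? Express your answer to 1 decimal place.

26.6 days

A = (K − N₀)/N₀ = (10700 − 371)/371 = 27.841.
Solve 10700/(1 + 27.841·e^(−0.177t)) = 8560: 1 + 27.841·e^(−0.177t) = 1.25, so e^(−0.177t) = 0.00897957.
−0.177·t = ln(0.00897957) = -4.7128, so t = 4.7128/0.177 = 26.626.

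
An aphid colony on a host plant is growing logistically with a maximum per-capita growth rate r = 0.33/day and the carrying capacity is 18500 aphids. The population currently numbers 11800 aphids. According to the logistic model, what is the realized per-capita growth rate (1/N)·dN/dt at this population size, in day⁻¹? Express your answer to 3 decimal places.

(1/N)·dN/dt = r(1 − N/K) = 0.33 × (1 − 11800/18500).
= 0.33 × 0.36216 = 0.11951.

0.120 per day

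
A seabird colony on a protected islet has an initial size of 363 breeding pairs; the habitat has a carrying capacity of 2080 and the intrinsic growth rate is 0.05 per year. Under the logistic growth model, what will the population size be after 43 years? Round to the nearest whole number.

A = (K − N₀)/N₀ = (2080 − 363)/363 = 4.73.
N(t) = K/(1 + A·e^(−rt)) = 2080/(1 + 4.73×e^(−0.05×43)).
e^(−2.15) = 0.11648; denominator = 1 + 4.73×0.11648 = 1.551.
N = 2080/1.551 = 1341.09.

1341 breeding pairs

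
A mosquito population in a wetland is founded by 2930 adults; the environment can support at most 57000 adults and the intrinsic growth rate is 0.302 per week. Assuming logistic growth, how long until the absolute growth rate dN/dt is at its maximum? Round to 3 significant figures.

9.65 weeks

Logistic growth is fastest at N = K/2 = 28500.
A = (K − N₀)/N₀ = 18.454. Set K/(1 + A·e^(−rt)) = K/2 → A·e^(−rt) = 1.
e^(−0.302t) = 1/18.454 = 0.054189, so t = ln(18.454)/0.302 = 2.9153/0.302 = 9.6532.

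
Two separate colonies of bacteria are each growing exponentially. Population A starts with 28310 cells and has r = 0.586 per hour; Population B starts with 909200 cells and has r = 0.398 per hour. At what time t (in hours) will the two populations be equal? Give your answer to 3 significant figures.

Set 28310·e^(0.586t) = 909200·e^(0.398t).
e^((0.586 − 0.398)t) = 909200/28310 → e^(0.188·t) = 32.116.
0.188·t = ln(32.116) = 3.4693, so t = 3.4693/0.188 = 18.454.

18.5 hours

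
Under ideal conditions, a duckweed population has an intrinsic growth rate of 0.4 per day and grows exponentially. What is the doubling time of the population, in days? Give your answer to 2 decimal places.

1.73 days

Doubling time t_d = ln(2)/r = 0.6931/0.4 = 1.7329.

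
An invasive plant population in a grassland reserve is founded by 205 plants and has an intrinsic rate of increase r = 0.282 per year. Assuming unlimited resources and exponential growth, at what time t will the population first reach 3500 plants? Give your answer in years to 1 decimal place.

10.1 years

Set N₀·e^(rt) = 3500: e^(0.282·t) = 3500/205 = 17.073.
0.282·t = ln(17.073) = 2.8375, so t = 2.8375/0.282 = 10.062.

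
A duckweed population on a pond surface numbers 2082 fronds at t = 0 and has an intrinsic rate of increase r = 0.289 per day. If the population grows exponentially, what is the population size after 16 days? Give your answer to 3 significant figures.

N(t) = N₀·e^(rt) = 2082 × e^(0.289×16) = 2082 × e^4.624.
e^4.624 ≈ 101.9, so N ≈ 2082 × 101.9 = 212158.

212000 fronds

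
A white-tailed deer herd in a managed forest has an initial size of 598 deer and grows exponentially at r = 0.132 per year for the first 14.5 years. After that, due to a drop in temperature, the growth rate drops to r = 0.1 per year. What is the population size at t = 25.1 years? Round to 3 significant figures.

Phase 1: N(14.5) = 598·e^(0.132×14.5) = 598·e^1.914 = 4054.53.
Phase 2 runs for 25.1 − 14.5 = 10.6 years at r = 0.1.
N(25.1) = 4054.53·e^(0.1×10.6) = 4054.53·e^1.06 = 11702.9.

11700 deer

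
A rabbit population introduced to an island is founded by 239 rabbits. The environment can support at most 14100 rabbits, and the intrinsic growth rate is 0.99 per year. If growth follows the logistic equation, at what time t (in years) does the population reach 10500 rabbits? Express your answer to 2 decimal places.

5.18 years

A = (K − N₀)/N₀ = (14100 − 239)/239 = 57.996.
Solve 14100/(1 + 57.996·e^(−0.99t)) = 10500: 1 + 57.996·e^(−0.99t) = 1.3429, so e^(−0.99t) = 0.00591176.
−0.99·t = ln(0.00591176) = -5.1308, so t = 5.1308/0.99 = 5.1826.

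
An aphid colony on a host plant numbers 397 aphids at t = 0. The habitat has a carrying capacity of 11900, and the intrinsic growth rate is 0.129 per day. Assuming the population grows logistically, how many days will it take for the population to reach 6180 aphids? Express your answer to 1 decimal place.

26.7 days

A = (K − N₀)/N₀ = (11900 − 397)/397 = 28.975.
Solve 11900/(1 + 28.975·e^(−0.129t)) = 6180: 1 + 28.975·e^(−0.129t) = 1.9256, so e^(−0.129t) = 0.0319438.
−0.129·t = ln(0.0319438) = -3.4438, so t = 3.4438/0.129 = 26.696.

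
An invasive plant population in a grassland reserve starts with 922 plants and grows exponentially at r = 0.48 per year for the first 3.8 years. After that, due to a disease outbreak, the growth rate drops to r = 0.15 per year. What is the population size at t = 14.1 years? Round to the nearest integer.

26784 plants

Phase 1: N(3.8) = 922·e^(0.48×3.8) = 922·e^1.824 = 5713.26.
Phase 2 runs for 14.1 − 3.8 = 10.3 years at r = 0.15.
N(14.1) = 5713.26·e^(0.15×10.3) = 5713.26·e^1.545 = 26783.6.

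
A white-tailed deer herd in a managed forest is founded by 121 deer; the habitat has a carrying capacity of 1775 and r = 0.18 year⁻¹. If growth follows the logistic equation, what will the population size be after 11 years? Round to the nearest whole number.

615 deer

A = (K − N₀)/N₀ = (1775 − 121)/121 = 13.669.
N(t) = K/(1 + A·e^(−rt)) = 1775/(1 + 13.669×e^(−0.18×11)).
e^(−1.98) = 0.13807; denominator = 1 + 13.669×0.13807 = 2.8873.
N = 1775/2.8873 = 614.756.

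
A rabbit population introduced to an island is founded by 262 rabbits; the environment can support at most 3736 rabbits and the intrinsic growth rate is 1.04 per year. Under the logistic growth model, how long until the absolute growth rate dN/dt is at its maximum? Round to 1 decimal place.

Logistic growth is fastest at N = K/2 = 1868.
A = (K − N₀)/N₀ = 13.26. Set K/(1 + A·e^(−rt)) = K/2 → A·e^(−rt) = 1.
e^(−1.04t) = 1/13.26 = 0.0754174, so t = ln(13.26)/1.04 = 2.5847/1.04 = 2.4853.

2.5 years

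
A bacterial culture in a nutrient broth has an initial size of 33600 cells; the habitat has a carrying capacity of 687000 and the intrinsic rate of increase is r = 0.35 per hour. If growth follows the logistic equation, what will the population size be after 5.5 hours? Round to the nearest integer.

A = (K − N₀)/N₀ = (687000 − 33600)/33600 = 19.446.
N(t) = K/(1 + A·e^(−rt)) = 687000/(1 + 19.446×e^(−0.35×5.5)).
e^(−1.925) = 0.14588; denominator = 1 + 19.446×0.14588 = 3.8368.
N = 687000/3.8368 = 179057.

179057 cells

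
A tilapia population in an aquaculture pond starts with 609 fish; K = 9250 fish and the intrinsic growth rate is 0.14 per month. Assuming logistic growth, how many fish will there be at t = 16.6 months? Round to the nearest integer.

A = (K − N₀)/N₀ = (9250 − 609)/609 = 14.189.
N(t) = K/(1 + A·e^(−rt)) = 9250/(1 + 14.189×e^(−0.14×16.6)).
e^(−2.324) = 0.097881; denominator = 1 + 14.189×0.097881 = 2.3888.
N = 9250/2.3888 = 3872.2.

3872 fish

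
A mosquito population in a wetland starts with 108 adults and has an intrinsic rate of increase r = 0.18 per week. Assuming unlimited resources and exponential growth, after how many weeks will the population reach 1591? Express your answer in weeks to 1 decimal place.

14.9 weeks

Set N₀·e^(rt) = 1591: e^(0.18·t) = 1591/108 = 14.731.
0.18·t = ln(14.731) = 2.69, so t = 2.69/0.18 = 14.944.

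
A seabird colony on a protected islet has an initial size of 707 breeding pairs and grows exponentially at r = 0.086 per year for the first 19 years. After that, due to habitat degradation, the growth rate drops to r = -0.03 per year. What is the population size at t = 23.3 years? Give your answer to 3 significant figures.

3180 breeding pairs

Phase 1: N(19) = 707·e^(0.086×19) = 707·e^1.634 = 3622.9.
Phase 2 runs for 23.3 − 19 = 4.3 years at r = -0.03.
N(23.3) = 3622.9·e^(-0.03×4.3) = 3622.9·e^-0.129 = 3184.44.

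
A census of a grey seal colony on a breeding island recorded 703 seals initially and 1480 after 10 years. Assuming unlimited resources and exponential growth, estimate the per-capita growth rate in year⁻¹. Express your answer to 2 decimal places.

From N(t) = N₀·e^(rt): e^(r·10) = 1480/703 = 2.1053.
r·10 = ln(2.1053) = 0.74444, so r = 0.74444/10 = 0.074444.

0.07 per year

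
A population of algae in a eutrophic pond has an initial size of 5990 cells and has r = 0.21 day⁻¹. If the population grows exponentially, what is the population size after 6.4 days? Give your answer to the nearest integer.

22968 cells

N(t) = N₀·e^(rt) = 5990 × e^(0.21×6.4) = 5990 × e^1.344.
e^1.344 ≈ 3.8344, so N ≈ 5990 × 3.8344 = 22967.8.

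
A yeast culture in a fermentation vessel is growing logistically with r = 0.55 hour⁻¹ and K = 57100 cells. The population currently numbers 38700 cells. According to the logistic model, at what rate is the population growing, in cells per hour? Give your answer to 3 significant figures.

dN/dt = rN(1 − N/K) = 0.55 × 38700 × (1 − 38700/57100).
1 − 38700/57100 = 0.32224; dN/dt = 0.55 × 38700 × 0.32224 = 6858.9.

6860 cells per hour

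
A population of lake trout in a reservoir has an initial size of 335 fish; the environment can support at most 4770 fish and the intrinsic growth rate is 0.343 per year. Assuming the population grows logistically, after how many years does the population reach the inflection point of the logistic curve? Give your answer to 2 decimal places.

Logistic growth is fastest at N = K/2 = 2385.
A = (K − N₀)/N₀ = 13.239. Set K/(1 + A·e^(−rt)) = K/2 → A·e^(−rt) = 1.
e^(−0.343t) = 1/13.239 = 0.0755355, so t = ln(13.239)/0.343 = 2.5832/0.343 = 7.5311.

7.53 years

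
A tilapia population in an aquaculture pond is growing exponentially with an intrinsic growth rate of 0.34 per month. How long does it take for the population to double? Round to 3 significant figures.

Doubling time t_d = ln(2)/r = 0.6931/0.34 = 2.0387.

2.04 months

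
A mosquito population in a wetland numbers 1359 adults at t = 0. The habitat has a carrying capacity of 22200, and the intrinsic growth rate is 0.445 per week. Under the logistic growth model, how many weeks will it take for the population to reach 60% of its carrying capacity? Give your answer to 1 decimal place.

A = (K − N₀)/N₀ = (22200 − 1359)/1359 = 15.336.
Solve 22200/(1 + 15.336·e^(−0.445t)) = 13320: 1 + 15.336·e^(−0.445t) = 1.6667, so e^(−0.445t) = 0.043472.
−0.445·t = ln(0.043472) = -3.1356, so t = 3.1356/0.445 = 7.0464.

7.0 weeks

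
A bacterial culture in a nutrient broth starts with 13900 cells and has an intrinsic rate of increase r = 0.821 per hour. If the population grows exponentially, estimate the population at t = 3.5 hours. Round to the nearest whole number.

246014 cells

N(t) = N₀·e^(rt) = 13900 × e^(0.821×3.5) = 13900 × e^2.873.
e^2.873 ≈ 17.699, so N ≈ 13900 × 17.699 = 246014.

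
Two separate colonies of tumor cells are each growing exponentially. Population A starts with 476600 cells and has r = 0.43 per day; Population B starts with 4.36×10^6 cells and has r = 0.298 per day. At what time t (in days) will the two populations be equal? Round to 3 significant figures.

16.8 days

Set 476600·e^(0.43t) = 4.36×10^6·e^(0.298t).
e^((0.43 − 0.298)t) = 4.36×10^6/476600 → e^(0.132·t) = 9.1481.
0.132·t = ln(9.1481) = 2.2135, so t = 2.2135/0.132 = 16.769.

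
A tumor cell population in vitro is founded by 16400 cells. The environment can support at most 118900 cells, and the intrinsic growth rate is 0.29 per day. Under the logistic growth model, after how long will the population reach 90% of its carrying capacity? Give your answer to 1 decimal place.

A = (K − N₀)/N₀ = (118900 − 16400)/16400 = 6.25.
Solve 118900/(1 + 6.25·e^(−0.29t)) = 107010: 1 + 6.25·e^(−0.29t) = 1.1111, so e^(−0.29t) = 0.0177778.
−0.29·t = ln(0.0177778) = -4.0298, so t = 4.0298/0.29 = 13.896.

13.9 days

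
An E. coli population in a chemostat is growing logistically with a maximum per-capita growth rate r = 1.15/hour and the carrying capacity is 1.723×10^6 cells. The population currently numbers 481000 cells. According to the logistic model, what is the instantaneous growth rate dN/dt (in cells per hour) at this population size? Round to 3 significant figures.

399000 cells per hour

dN/dt = rN(1 − N/K) = 1.15 × 481000 × (1 − 481000/1.723×10^6).
1 − 481000/1.723×10^6 = 0.72084; dN/dt = 1.15 × 481000 × 0.72084 = 3.9873×10^5.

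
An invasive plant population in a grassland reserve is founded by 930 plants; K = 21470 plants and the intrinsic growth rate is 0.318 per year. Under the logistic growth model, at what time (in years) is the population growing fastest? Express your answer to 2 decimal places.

Logistic growth is fastest at N = K/2 = 10735.
A = (K − N₀)/N₀ = 22.086. Set K/(1 + A·e^(−rt)) = K/2 → A·e^(−rt) = 1.
e^(−0.318t) = 1/22.086 = 0.0452775, so t = ln(22.086)/0.318 = 3.0949/0.318 = 9.7325.

9.73 years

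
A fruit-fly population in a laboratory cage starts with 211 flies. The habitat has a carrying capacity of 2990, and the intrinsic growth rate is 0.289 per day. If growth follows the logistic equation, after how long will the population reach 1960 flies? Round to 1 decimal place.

A = (K − N₀)/N₀ = (2990 − 211)/211 = 13.171.
Solve 2990/(1 + 13.171·e^(−0.289t)) = 1960: 1 + 13.171·e^(−0.289t) = 1.5255, so e^(−0.289t) = 0.0399002.
−0.289·t = ln(0.0399002) = -3.2214, so t = 3.2214/0.289 = 11.147.

11.1 days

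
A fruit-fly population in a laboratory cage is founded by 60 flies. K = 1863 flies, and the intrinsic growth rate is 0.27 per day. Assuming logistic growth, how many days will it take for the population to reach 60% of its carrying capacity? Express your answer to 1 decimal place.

A = (K − N₀)/N₀ = (1863 − 60)/60 = 30.05.
Solve 1863/(1 + 30.05·e^(−0.27t)) = 1117.8: 1 + 30.05·e^(−0.27t) = 1.6667, so e^(−0.27t) = 0.0221852.
−0.27·t = ln(0.0221852) = -3.8083, so t = 3.8083/0.27 = 14.105.

14.1 days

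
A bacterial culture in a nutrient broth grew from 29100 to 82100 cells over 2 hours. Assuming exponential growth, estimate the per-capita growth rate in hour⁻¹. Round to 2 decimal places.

0.52 per hour

From N(t) = N₀·e^(rt): e^(r·2) = 82100/29100 = 2.8213.
r·2 = ln(2.8213) = 1.0372, so r = 1.0372/2 = 0.5186.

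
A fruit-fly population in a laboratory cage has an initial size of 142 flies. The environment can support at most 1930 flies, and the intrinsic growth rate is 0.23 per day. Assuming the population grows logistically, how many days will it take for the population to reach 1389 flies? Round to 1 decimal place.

A = (K − N₀)/N₀ = (1930 − 142)/142 = 12.592.
Solve 1930/(1 + 12.592·e^(−0.23t)) = 1389: 1 + 12.592·e^(−0.23t) = 1.3895, so e^(−0.23t) = 0.0309326.
−0.23·t = ln(0.0309326) = -3.4759, so t = 3.4759/0.23 = 15.113.

15.1 days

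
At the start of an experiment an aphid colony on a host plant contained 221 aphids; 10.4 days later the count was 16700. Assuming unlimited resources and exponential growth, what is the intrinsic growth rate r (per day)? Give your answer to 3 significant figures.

0.416 per day

From N(t) = N₀·e^(rt): e^(r·10.4) = 16700/221 = 75.566.
r·10.4 = ln(75.566) = 4.325, so r = 4.325/10.4 = 0.41587.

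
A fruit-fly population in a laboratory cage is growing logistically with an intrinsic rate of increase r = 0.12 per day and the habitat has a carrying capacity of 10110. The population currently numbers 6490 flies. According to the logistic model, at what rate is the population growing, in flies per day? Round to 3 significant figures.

dN/dt = rN(1 − N/K) = 0.12 × 6490 × (1 − 6490/10110).
1 − 6490/10110 = 0.35806; dN/dt = 0.12 × 6490 × 0.35806 = 278.86.

279 flies per day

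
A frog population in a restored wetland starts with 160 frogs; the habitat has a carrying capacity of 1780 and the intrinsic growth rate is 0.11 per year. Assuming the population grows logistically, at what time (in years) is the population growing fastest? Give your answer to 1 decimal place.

Logistic growth is fastest at N = K/2 = 890.
A = (K − N₀)/N₀ = 10.125. Set K/(1 + A·e^(−rt)) = K/2 → A·e^(−rt) = 1.
e^(−0.11t) = 1/10.125 = 0.0987654, so t = ln(10.125)/0.11 = 2.315/0.11 = 21.046.

21.0 years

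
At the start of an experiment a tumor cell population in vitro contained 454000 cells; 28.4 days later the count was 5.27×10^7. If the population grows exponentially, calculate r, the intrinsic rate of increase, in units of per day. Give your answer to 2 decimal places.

0.17 per day

From N(t) = N₀·e^(rt): e^(r·28.4) = 5.27×10^7/454000 = 116.08.
r·28.4 = ln(116.08) = 4.7543, so r = 4.7543/28.4 = 0.1674.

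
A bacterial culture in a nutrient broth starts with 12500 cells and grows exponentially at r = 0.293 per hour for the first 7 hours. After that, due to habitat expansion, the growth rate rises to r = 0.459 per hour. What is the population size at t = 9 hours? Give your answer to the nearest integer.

243405 cells

Phase 1: N(7) = 12500·e^(0.293×7) = 12500·e^2.051 = 97195.9.
Phase 2 runs for 9 − 7 = 2 hours at r = 0.459.
N(9) = 97195.9·e^(0.459×2) = 97195.9·e^0.918 = 243405.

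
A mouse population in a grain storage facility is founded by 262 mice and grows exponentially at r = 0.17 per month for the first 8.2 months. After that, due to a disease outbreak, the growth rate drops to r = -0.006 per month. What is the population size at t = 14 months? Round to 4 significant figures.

1020 mice

Phase 1: N(8.2) = 262·e^(0.17×8.2) = 262·e^1.394 = 1056.11.
Phase 2 runs for 14 − 8.2 = 5.8 months at r = -0.006.
N(14) = 1056.11·e^(-0.006×5.8) = 1056.11·e^-0.0348 = 1019.99.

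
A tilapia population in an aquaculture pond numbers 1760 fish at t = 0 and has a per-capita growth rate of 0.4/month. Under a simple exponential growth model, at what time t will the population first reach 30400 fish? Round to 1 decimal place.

7.1 months

Set N₀·e^(rt) = 30400: e^(0.4·t) = 30400/1760 = 17.273.
0.4·t = ln(17.273) = 2.8491, so t = 2.8491/0.4 = 7.1228.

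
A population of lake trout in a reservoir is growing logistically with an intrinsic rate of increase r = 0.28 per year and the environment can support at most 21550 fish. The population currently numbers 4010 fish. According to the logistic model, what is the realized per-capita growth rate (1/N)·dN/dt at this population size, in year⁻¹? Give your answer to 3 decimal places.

(1/N)·dN/dt = r(1 − N/K) = 0.28 × (1 − 4010/21550).
= 0.28 × 0.81392 = 0.2279.

0.228 per year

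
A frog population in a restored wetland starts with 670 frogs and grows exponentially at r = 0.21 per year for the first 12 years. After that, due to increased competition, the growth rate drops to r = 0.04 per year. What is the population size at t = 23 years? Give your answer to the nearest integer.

12930 frogs

Phase 1: N(12) = 670·e^(0.21×12) = 670·e^2.52 = 8327.16.
Phase 2 runs for 23 − 12 = 11 years at r = 0.04.
N(23) = 8327.16·e^(0.04×11) = 8327.16·e^0.44 = 12929.6.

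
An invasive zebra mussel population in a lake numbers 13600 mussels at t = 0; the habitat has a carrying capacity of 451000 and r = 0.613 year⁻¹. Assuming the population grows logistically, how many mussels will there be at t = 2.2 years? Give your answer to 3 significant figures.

48200 mussels

A = (K − N₀)/N₀ = (451000 − 13600)/13600 = 32.162.
N(t) = K/(1 + A·e^(−rt)) = 451000/(1 + 32.162×e^(−0.613×2.2)).
e^(−1.349) = 0.2596; denominator = 1 + 32.162×0.2596 = 9.3493.
N = 451000/9.3493 = 48238.9.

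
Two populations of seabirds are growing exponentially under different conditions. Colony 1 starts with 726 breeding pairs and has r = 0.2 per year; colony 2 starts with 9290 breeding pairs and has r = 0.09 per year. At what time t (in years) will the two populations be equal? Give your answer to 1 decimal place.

Set 726·e^(0.2t) = 9290·e^(0.09t).
e^((0.2 − 0.09)t) = 9290/726 → e^(0.11·t) = 12.796.
0.11·t = ln(12.796) = 2.5491, so t = 2.5491/0.11 = 23.174.

23.2 years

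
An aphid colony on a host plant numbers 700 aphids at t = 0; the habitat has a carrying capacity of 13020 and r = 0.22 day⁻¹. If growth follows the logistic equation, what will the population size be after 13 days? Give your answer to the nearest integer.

6484 aphids

A = (K − N₀)/N₀ = (13020 − 700)/700 = 17.6.
N(t) = K/(1 + A·e^(−rt)) = 13020/(1 + 17.6×e^(−0.22×13)).
e^(−2.86) = 0.057269; denominator = 1 + 17.6×0.057269 = 2.0079.
N = 13020/2.0079 = 6484.29.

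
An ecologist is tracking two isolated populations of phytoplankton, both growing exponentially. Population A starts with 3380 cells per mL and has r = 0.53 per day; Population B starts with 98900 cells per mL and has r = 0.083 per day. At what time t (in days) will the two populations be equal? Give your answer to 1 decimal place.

Set 3380·e^(0.53t) = 98900·e^(0.083t).
e^((0.53 − 0.083)t) = 98900/3380 → e^(0.447·t) = 29.26.
0.447·t = ln(29.26) = 3.3762, so t = 3.3762/0.447 = 7.5531.

7.6 days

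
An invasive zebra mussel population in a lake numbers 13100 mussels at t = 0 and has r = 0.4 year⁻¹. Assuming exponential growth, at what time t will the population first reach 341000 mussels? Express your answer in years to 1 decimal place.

Set N₀·e^(rt) = 341000: e^(0.4·t) = 341000/13100 = 26.031.
0.4·t = ln(26.031) = 3.2593, so t = 3.2593/0.4 = 8.1482.

8.1 years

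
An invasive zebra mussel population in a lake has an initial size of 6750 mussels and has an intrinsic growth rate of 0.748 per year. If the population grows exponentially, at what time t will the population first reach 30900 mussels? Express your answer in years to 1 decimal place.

2.0 years

Set N₀·e^(rt) = 30900: e^(0.748·t) = 30900/6750 = 4.5778.
0.748·t = ln(4.5778) = 1.5212, so t = 1.5212/0.748 = 2.0337.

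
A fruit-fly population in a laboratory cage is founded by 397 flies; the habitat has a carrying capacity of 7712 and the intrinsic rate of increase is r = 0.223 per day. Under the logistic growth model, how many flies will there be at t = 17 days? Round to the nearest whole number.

A = (K − N₀)/N₀ = (7712 − 397)/397 = 18.426.
N(t) = K/(1 + A·e^(−rt)) = 7712/(1 + 18.426×e^(−0.223×17)).
e^(−3.791) = 0.022573; denominator = 1 + 18.426×0.022573 = 1.4159.
N = 7712/1.4159 = 5446.62.

5447 flies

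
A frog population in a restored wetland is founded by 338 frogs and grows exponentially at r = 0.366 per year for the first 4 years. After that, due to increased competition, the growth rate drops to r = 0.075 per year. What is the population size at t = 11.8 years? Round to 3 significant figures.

2620 frogs

Phase 1: N(4) = 338·e^(0.366×4) = 338·e^1.464 = 1461.25.
Phase 2 runs for 11.8 − 4 = 7.8 years at r = 0.075.
N(11.8) = 1461.25·e^(0.075×7.8) = 1461.25·e^0.585 = 2622.93.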